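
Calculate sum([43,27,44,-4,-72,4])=43 + 27 + 44 + (-4) + (-72) + 4
= 42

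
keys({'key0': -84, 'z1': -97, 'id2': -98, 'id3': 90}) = ['key0', 'z1', 'id2', 'id3']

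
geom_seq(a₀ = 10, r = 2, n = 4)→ a_0 = 10*2^0 = 10
a_1 = 10*2^1 = 20
a_2 = 10*2^2 = 40
...
= [10, 20, 40, 80]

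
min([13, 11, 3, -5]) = -5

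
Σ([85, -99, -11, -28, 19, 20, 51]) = 85 + (-99) + (-11) + (-28) + 19 + 20 + 51
= 37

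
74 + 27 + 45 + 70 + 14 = 230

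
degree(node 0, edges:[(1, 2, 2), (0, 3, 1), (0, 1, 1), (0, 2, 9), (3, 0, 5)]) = 4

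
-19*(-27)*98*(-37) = -1860138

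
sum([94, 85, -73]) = 94 + 85 + (-73)
= 106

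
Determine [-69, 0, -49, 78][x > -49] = [0, 78]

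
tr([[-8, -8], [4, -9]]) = diagonal: (-8) + (-9)
= -17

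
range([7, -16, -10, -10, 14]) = 30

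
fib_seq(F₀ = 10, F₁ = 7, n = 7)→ F_2 = F_1 + F_0 = 17
F_3 = F_2 + F_1 = 24
F_4 = F_3 + F_2 = 41
...
= [10, 7, 17, 24, 41, 65, 106]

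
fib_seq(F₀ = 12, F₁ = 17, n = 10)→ [12, 17, 29, 46, 75, 121, 196, 317, 513, 830]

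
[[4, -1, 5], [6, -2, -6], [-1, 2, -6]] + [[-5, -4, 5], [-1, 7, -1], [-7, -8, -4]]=[[-1, -5, 10], [5, 5, -7], [-8, -6, -10]]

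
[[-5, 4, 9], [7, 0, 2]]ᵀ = [[-5, 7], [4, 0], [9, 2]]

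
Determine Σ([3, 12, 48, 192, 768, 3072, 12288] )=16383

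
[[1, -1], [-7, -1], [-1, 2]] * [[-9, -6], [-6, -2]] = [[-3, -4], [69, 44], [-3, 2]]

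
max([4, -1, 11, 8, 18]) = 18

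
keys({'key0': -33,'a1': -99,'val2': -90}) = ['key0', 'a1', 'val2']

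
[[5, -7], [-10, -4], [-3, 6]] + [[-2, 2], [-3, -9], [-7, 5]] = [[3, -5], [-13, -13], [-10, 11]]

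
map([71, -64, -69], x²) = [5041, 4096, 4761]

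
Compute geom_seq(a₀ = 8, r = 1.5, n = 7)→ [8.0, 12.0, 18.0, 27.0, 40.5, 60.75, 91.125]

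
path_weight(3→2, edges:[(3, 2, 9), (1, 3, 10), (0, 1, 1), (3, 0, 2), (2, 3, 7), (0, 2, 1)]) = 9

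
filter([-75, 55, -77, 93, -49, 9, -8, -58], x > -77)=[-75, 55, 93, -49, 9, -8, -58]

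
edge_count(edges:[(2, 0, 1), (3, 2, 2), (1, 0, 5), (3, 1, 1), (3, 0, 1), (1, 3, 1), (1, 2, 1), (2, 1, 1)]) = 8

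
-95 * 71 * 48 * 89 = -28814640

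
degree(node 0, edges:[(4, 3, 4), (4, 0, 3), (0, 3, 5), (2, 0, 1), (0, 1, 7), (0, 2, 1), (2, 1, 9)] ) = 5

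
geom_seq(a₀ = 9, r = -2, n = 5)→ [9, -18, 36, -72, 144]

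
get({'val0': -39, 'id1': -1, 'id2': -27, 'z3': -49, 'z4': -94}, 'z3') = -49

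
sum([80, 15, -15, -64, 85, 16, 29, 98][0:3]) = slice → [80, 15, -15]
80 + 15 + (-15)
= 80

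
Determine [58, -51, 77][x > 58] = [77]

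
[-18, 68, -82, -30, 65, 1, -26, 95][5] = 1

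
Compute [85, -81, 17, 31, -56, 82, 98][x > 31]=keep x where x > 31: 85✓, -81✗, 17✗, 31✗, -56✗, 82✓, 98✓
= [85, 82, 98]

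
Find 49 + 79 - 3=125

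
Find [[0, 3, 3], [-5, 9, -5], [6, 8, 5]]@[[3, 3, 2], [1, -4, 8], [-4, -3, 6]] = [[-9, -21, 42], [14, -36, 32], [6, -29, 106]]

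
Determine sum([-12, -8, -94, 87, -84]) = (-12) + (-8) + (-94) + 87 + (-84)
= -111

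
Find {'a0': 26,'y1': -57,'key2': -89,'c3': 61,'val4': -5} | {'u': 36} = {'a0': 26, 'y1': -57, 'key2': -89, 'c3': 61, 'val4': -5, 'u': 36}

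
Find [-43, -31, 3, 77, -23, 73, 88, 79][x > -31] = [3, 77, -23, 73, 88, 79]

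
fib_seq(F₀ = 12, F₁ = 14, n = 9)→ [12, 14, 26, 40, 66, 106, 172, 278, 450]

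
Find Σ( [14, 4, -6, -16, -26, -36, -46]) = -112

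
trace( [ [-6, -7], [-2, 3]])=diagonal: (-6) + 3
= -3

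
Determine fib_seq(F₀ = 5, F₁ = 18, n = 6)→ [5, 18, 23, 41, 64, 105]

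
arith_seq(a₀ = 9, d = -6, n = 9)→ a_0 = 9 + 0*-6 = 9
a_1 = 9 + 1*-6 = 3
a_2 = 9 + 2*-6 = -3
...
= [9, 3, -3, -9, -15, -21, -27, -33, -39]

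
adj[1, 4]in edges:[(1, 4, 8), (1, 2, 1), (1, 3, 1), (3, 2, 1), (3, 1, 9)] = 8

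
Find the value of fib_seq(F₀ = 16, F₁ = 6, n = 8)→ F_2 = F_1 + F_0 = 22
F_3 = F_2 + F_1 = 28
F_4 = F_3 + F_2 = 50
...
= [16, 6, 22, 28, 50, 78, 128, 206]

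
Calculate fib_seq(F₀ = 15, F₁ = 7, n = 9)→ [15, 7, 22, 29, 51, 80, 131, 211, 342]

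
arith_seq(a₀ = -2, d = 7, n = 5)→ a_0 = -2 + 0*7 = -2
a_1 = -2 + 1*7 = 5
a_2 = -2 + 2*7 = 12
...
= [-2, 5, 12, 19, 26]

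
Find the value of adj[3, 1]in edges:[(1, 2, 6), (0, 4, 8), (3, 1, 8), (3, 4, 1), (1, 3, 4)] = 8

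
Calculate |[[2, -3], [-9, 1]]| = (2)*(1) - (-3)*(-9)
= -25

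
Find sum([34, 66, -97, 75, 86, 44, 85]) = 34 + 66 + (-97) + 75 + 86 + 44 + 85
= 293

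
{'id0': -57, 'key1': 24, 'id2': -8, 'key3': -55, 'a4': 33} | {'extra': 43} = {'id0': -57, 'key1': 24, 'id2': -8, 'key3': -55, 'a4': 33, 'extra': 43}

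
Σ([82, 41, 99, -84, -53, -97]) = -12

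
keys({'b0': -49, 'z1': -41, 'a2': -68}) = ['b0', 'z1', 'a2']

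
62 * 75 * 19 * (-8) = -706800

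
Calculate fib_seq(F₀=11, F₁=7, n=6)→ [11, 7, 18, 25, 43, 68]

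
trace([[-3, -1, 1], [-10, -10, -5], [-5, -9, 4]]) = diagonal: (-3) + (-10) + 4
= -9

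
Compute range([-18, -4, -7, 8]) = 26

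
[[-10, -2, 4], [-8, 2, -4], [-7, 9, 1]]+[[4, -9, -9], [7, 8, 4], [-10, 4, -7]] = [[-6, -11, -5], [-1, 10, 0], [-17, 13, -6]]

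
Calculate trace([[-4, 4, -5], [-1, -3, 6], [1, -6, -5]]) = diagonal: (-4) + (-3) + (-5)
= -12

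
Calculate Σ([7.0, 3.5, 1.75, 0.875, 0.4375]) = 7.0 + 3.5 + 1.75 + 0.875 + 0.4375
= 13.5625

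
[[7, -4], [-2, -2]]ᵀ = [[7, -2], [-4, -2]]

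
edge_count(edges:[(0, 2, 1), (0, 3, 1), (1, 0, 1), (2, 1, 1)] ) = 4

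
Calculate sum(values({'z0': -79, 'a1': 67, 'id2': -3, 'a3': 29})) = (-79) + 67 + (-3) + 29
= 14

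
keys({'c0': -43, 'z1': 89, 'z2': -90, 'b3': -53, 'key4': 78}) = ['c0', 'z1', 'z2', 'b3', 'key4']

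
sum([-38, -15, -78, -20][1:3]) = -93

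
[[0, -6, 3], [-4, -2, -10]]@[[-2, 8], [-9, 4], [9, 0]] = C[0][0] = (0)*(-2) + (-6)*(-9) + (3)*(9) = 81
C[0][1] = (0)*(8) + (-6)*(4) + (3)*(0) = -24
C[1][0] = (-4)*(-2) + (-2)*(-9) + (-10)*(9) = -64
C[1][1] = (-4)*(8) + (-2)*(4) + (-10)*(0) = -40
= [[81, -24], [-64, -40]]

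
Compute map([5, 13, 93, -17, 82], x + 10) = 5+10=15, 13+10=23, 93+10=103, -17+10=-7, 82+10=92
= [15, 23, 103, -7, 92]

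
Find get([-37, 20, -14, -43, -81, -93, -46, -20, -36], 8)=-36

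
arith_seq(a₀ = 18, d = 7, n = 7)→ [18, 25, 32, 39, 46, 53, 60]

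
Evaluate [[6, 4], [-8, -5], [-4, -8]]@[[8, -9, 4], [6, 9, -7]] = C[0][0] = (6)*(8) + (4)*(6) = 72
C[0][1] = (6)*(-9) + (4)*(9) = -18
C[0][2] = (6)*(4) + (4)*(-7) = -4
C[1][0] = (-8)*(8) + (-5)*(6) = -94
C[1][1] = (-8)*(-9) + (-5)*(9) = 27
C[1][2] = (-8)*(4) + (-5)*(-7) = 3
... (3 more cells)
= [[72, -18, -4], [-94, 27, 3], [-80, -36, 40]]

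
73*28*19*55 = 2135980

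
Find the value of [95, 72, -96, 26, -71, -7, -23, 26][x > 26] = keep x where x > 26: 95✓, 72✓, -96✗, 26✗, -71✗, -7✗, -23✗, 26✗
= [95, 72]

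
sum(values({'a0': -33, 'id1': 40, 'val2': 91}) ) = 98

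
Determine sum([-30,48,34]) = 52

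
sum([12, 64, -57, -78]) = -59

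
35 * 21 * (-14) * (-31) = 318990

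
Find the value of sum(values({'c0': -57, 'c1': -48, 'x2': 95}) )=(-57) + (-48) + 95
= -10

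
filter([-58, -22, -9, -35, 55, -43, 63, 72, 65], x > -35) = keep x where x > -35: -58✗, -22✓, -9✓, -35✗, 55✓, -43✗, 63✓, 72✓, 65✓
= [-22, -9, 55, 63, 72, 65]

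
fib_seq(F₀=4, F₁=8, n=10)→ [4, 8, 12, 20, 32, 52, 84, 136, 220, 356]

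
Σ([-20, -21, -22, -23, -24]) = (-20) + (-21) + (-22) + (-23) + (-24)
= -110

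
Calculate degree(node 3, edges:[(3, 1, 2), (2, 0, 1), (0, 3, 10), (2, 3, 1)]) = incident: (3,1), (0,3), (2,3)
= 3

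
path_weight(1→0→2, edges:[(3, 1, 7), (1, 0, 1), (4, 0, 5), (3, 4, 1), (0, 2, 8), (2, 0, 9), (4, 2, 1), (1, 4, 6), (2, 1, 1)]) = 9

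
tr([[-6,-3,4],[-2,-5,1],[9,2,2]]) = diagonal: (-6) + (-5) + 2
= -9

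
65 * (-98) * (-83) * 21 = 11102910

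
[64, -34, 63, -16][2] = 63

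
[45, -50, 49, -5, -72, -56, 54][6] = 54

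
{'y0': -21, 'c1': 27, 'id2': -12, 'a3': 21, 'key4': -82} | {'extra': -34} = {'y0': -21, 'c1': 27, 'id2': -12, 'a3': 21, 'key4': -82, 'extra': -34}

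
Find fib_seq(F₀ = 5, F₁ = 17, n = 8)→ F_2 = F_1 + F_0 = 22
F_3 = F_2 + F_1 = 39
F_4 = F_3 + F_2 = 61
...
= [5, 17, 22, 39, 61, 100, 161, 261]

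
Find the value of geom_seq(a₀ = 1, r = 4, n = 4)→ [1, 4, 16, 64]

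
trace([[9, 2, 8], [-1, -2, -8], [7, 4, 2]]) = 9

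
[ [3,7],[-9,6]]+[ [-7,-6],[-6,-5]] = [[-4, 1], [-15, 1]]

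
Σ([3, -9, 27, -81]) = 3 + -9 + 27 + -81
= -60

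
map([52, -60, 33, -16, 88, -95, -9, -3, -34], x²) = (52)²=2704, (-60)²=3600, (33)²=1089, (-16)²=256, (88)²=7744, (-95)²=9025, (-9)²=81, (-3)²=9, (-34)²=1156
= [2704, 3600, 1089, 256, 7744, 9025, 81, 9, 1156]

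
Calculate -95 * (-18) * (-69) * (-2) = 235980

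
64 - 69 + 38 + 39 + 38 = 110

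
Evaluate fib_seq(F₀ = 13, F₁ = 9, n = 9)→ F_2 = F_1 + F_0 = 22
F_3 = F_2 + F_1 = 31
F_4 = F_3 + F_2 = 53
...
= [13, 9, 22, 31, 53, 84, 137, 221, 358]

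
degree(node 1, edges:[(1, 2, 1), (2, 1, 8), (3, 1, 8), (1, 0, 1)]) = 4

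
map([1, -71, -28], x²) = [1, 5041, 784]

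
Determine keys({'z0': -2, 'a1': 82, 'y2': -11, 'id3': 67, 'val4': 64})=['z0', 'a1', 'y2', 'id3', 'val4']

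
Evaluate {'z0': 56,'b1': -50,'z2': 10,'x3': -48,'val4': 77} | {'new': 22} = {'z0': 56, 'b1': -50, 'z2': 10, 'x3': -48, 'val4': 77, 'new': 22}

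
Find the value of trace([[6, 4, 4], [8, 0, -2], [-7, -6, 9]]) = 15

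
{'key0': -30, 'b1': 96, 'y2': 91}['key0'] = -30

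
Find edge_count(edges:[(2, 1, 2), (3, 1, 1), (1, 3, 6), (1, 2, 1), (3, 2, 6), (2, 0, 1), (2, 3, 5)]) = 7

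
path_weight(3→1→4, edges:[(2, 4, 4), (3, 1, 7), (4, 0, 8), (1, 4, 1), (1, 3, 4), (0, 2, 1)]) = 8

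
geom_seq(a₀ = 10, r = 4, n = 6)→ a_0 = 10*4^0 = 10
a_1 = 10*4^1 = 40
a_2 = 10*4^2 = 160
...
= [10, 40, 160, 640, 2560, 10240]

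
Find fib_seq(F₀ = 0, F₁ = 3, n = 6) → [0, 3, 3, 6, 9, 15]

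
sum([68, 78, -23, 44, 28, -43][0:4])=slice → [68, 78, -23, 44]
68 + 78 + (-23) + 44
= 167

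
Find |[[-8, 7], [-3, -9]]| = (-8)*(-9) - (7)*(-3)
= 93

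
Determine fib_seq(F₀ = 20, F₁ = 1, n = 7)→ F_2 = F_1 + F_0 = 21
F_3 = F_2 + F_1 = 22
F_4 = F_3 + F_2 = 43
...
= [20, 1, 21, 22, 43, 65, 108]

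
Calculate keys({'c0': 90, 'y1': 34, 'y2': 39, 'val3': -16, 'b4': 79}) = ['c0', 'y1', 'y2', 'val3', 'b4']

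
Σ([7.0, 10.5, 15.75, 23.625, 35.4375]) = 7.0 + 10.5 + 15.75 + 23.625 + 35.4375
= 92.3125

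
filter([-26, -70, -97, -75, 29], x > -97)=[-26, -70, -75, 29]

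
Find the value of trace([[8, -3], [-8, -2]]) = 6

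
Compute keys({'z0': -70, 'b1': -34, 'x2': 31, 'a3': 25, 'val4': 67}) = ['z0', 'b1', 'x2', 'a3', 'val4']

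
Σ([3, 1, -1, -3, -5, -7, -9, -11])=3 + 1 + (-1) + (-3) + (-5) + (-7) + (-9) + (-11)
= -32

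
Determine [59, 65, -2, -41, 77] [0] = 59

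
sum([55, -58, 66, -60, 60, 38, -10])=55 + (-58) + 66 + (-60) + 60 + 38 + (-10)
= 91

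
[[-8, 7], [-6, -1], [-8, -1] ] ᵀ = [[-8, -6, -8], [7, -1, -1]]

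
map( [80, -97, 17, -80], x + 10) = [90, -87, 27, -70]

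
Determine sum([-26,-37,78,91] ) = (-26) + (-37) + 78 + 91
= 106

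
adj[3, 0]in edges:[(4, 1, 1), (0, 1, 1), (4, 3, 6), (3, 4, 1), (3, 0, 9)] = 9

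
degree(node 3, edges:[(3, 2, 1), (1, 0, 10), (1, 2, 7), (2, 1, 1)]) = 1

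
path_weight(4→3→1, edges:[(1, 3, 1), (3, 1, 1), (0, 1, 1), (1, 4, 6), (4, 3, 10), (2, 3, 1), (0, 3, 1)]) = 11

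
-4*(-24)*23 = 2208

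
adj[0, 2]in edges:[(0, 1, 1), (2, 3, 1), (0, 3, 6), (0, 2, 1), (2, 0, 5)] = 1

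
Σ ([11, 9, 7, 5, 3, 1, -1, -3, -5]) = 11 + 9 + 7 + 5 + 3 + 1 + (-1) + (-3) + (-5)
= 27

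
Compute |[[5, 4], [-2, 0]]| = (5)*(0) - (4)*(-2)
= 8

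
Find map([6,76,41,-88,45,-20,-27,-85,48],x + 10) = [16, 86, 51, -78, 55, -10, -17, -75, 58]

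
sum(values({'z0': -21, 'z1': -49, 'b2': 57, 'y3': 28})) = (-21) + (-49) + 57 + 28
= 15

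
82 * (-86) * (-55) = 387860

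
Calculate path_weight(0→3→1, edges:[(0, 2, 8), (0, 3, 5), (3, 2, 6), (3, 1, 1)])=6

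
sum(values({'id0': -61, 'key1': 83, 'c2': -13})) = 9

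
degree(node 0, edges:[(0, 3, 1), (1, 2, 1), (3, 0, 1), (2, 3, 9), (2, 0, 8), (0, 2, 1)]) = incident: (0,3), (3,0), (2,0), (0,2)
= 4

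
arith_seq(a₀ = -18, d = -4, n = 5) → [-18, -22, -26, -30, -34]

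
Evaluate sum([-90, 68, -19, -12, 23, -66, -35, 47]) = (-90) + 68 + (-19) + (-12) + 23 + (-66) + (-35) + 47
= -84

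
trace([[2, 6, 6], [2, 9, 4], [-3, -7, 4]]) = 15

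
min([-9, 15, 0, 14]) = -9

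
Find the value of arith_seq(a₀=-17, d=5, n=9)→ [-17, -12, -7, -2, 3, 8, 13, 18, 23]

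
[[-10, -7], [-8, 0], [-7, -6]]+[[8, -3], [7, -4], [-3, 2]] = [[-2, -10], [-1, -4], [-10, -4]]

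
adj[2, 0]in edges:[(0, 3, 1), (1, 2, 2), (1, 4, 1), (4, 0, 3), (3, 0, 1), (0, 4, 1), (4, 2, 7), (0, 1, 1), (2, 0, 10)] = 10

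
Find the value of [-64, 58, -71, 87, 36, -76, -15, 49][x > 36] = [58, 87, 49]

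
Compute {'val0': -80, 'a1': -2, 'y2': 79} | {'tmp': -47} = {'val0': -80, 'a1': -2, 'y2': 79, 'tmp': -47}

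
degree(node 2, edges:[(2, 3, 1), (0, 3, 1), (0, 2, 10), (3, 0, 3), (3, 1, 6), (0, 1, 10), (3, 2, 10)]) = incident: (2,3), (0,2), (3,2)
= 3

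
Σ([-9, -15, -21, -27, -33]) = -105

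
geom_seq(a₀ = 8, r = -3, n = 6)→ [8, -24, 72, -216, 648, -1944]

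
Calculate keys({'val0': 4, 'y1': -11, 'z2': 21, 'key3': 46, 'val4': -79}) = ['val0', 'y1', 'z2', 'key3', 'val4']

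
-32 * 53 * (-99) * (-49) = -8227296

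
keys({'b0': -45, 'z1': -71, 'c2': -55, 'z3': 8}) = ['b0', 'z1', 'c2', 'z3']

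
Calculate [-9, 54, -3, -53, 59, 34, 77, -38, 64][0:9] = [-9, 54, -3, -53, 59, 34, 77, -38, 64]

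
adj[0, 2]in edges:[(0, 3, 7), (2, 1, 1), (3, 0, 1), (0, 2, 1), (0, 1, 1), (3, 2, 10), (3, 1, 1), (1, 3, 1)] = 1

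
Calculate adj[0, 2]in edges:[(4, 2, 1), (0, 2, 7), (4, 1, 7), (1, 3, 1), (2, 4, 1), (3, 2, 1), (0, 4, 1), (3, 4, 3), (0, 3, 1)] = 7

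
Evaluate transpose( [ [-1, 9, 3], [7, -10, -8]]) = [[-1, 7], [9, -10], [3, -8]]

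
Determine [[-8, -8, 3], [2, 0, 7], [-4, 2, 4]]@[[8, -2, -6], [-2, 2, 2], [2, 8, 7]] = C[0][0] = (-8)*(8) + (-8)*(-2) + (3)*(2) = -42
C[0][1] = (-8)*(-2) + (-8)*(2) + (3)*(8) = 24
C[0][2] = (-8)*(-6) + (-8)*(2) + (3)*(7) = 53
C[1][0] = (2)*(8) + (0)*(-2) + (7)*(2) = 30
C[1][1] = (2)*(-2) + (0)*(2) + (7)*(8) = 52
C[1][2] = (2)*(-6) + (0)*(2) + (7)*(7) = 37
... (3 more cells)
= [[-42, 24, 53], [30, 52, 37], [-28, 44, 56]]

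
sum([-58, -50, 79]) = (-58) + (-50) + 79
= -29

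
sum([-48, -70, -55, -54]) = (-48) + (-70) + (-55) + (-54)
= -227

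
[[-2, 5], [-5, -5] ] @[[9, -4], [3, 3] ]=C[0][0] = (-2)*(9) + (5)*(3) = -3
C[0][1] = (-2)*(-4) + (5)*(3) = 23
C[1][0] = (-5)*(9) + (-5)*(3) = -60
C[1][1] = (-5)*(-4) + (-5)*(3) = 5
= [[-3, 23], [-60, 5]]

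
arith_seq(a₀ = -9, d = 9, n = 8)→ a_0 = -9 + 0*9 = -9
a_1 = -9 + 1*9 = 0
a_2 = -9 + 2*9 = 9
...
= [-9, 0, 9, 18, 27, 36, 45, 54]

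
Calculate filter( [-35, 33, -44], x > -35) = keep x where x > -35: -35✗, 33✓, -44✗
= [33]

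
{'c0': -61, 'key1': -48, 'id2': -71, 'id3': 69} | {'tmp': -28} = {'c0': -61, 'key1': -48, 'id2': -71, 'id3': 69, 'tmp': -28}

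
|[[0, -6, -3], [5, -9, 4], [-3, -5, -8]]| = -12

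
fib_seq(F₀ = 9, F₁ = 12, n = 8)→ [9, 12, 21, 33, 54, 87, 141, 228]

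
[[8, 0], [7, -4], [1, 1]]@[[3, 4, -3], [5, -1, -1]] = [[24, 32, -24], [1, 32, -17], [8, 3, -4]]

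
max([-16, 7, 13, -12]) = 13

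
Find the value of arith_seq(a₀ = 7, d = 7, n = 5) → a_0 = 7 + 0*7 = 7
a_1 = 7 + 1*7 = 14
a_2 = 7 + 2*7 = 21
...
= [7, 14, 21, 28, 35]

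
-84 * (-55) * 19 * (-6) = -526680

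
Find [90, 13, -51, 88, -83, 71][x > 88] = keep x where x > 88: 90✓, 13✗, -51✗, 88✗, -83✗, 71✗
= [90]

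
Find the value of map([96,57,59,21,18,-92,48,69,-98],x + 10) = [106, 67, 69, 31, 28, -82, 58, 79, -88]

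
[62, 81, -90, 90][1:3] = [81, -90]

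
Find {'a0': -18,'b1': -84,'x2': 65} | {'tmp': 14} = {'a0': -18, 'b1': -84, 'x2': 65, 'tmp': 14}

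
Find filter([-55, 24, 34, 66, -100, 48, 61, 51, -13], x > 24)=[34, 66, 48, 61, 51]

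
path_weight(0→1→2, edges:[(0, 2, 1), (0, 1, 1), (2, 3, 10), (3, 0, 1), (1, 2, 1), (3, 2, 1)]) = w(0→1)=1 + w(1→2)=1
= 2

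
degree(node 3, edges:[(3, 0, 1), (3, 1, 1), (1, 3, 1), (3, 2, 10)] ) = incident: (3,0), (3,1), (1,3), (3,2)
= 4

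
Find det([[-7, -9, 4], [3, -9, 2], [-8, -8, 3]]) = (1)*(-7)*det([[-9, 2], [-8, 3]]) + (-1)*(-9)*det([[3, 2], [-8, 3]]) + (1)*(4)*det([[3, -9], [-8, -8]])
= 77 + 225 + -384
= -82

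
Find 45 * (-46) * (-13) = 26910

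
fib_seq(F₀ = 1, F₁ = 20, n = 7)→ [1, 20, 21, 41, 62, 103, 165]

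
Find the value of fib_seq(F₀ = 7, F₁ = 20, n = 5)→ [7, 20, 27, 47, 74]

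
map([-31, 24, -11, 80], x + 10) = [-21, 34, -1, 90]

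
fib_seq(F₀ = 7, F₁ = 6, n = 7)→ [7, 6, 13, 19, 32, 51, 83]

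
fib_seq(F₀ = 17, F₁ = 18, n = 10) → [17, 18, 35, 53, 88, 141, 229, 370, 599, 969]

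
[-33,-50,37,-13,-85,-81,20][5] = -81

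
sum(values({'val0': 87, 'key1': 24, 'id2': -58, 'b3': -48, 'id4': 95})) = 87 + 24 + (-58) + (-48) + 95
= 100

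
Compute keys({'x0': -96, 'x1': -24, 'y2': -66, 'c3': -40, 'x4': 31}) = ['x0', 'x1', 'y2', 'c3', 'x4']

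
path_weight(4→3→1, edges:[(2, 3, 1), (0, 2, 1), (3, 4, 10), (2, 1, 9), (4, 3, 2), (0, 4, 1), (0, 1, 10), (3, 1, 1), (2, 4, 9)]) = w(4→3)=2 + w(3→1)=1
= 3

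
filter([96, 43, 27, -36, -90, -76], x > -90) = keep x where x > -90: 96✓, 43✓, 27✓, -36✓, -90✗, -76✓
= [96, 43, 27, -36, -76]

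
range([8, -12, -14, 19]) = 33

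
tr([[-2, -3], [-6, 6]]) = 4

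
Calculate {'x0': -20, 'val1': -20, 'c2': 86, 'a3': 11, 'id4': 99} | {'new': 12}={'x0': -20, 'val1': -20, 'c2': 86, 'a3': 11, 'id4': 99, 'new': 12}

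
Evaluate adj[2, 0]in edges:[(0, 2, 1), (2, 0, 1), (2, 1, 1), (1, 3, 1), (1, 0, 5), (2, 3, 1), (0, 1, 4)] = 1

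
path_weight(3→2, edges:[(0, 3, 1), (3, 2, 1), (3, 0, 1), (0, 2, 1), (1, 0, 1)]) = 1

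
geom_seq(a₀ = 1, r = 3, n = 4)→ [1, 3, 9, 27]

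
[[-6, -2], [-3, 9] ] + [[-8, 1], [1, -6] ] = [[-14, -1], [-2, 3]]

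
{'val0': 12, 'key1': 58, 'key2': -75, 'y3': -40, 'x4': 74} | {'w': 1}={'val0': 12, 'key1': 58, 'key2': -75, 'y3': -40, 'x4': 74, 'w': 1}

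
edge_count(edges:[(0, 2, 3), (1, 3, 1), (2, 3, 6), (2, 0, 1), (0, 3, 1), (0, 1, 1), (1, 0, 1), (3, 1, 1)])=8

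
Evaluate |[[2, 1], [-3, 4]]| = 11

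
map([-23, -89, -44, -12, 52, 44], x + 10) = [-13, -79, -34, -2, 62, 54]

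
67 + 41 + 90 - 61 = 137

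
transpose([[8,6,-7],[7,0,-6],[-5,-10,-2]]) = [[8, 7, -5], [6, 0, -10], [-7, -6, -2]]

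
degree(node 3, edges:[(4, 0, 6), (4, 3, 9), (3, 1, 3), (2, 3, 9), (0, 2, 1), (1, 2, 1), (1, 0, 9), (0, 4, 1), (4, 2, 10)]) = 3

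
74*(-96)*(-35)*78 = 19393920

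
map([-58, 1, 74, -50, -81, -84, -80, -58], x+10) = [-48, 11, 84, -40, -71, -74, -70, -48]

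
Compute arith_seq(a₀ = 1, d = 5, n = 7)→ a_0 = 1 + 0*5 = 1
a_1 = 1 + 1*5 = 6
a_2 = 1 + 2*5 = 11
...
= [1, 6, 11, 16, 21, 26, 31]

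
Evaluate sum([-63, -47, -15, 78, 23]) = (-63) + (-47) + (-15) + 78 + 23
= -24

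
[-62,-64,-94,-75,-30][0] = -62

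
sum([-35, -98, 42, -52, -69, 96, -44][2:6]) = 17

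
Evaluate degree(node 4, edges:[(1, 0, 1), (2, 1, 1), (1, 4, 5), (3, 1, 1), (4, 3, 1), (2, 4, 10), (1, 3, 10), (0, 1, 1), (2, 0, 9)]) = incident: (1,4), (4,3), (2,4)
= 3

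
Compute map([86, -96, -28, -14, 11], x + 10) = [96, -86, -18, -4, 21]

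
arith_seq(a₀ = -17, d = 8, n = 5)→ [-17, -9, -1, 7, 15]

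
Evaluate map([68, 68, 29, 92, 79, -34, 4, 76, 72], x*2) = 68*2=136, 68*2=136, 29*2=58, 92*2=184, 79*2=158, -34*2=-68, 4*2=8, 76*2=152, 72*2=144
= [136, 136, 58, 184, 158, -68, 8, 152, 144]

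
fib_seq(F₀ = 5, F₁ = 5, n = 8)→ [5, 5, 10, 15, 25, 40, 65, 105]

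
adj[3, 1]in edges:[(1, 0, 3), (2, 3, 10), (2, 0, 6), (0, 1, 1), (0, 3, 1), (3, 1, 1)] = 1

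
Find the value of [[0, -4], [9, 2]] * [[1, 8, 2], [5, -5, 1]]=[[-20, 20, -4], [19, 62, 20]]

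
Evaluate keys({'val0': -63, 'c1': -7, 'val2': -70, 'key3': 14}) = ['val0', 'c1', 'val2', 'key3']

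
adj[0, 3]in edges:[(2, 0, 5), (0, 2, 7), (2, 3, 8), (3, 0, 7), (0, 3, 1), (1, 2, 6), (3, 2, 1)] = 1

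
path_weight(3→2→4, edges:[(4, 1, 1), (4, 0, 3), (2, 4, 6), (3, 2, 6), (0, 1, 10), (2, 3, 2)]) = 12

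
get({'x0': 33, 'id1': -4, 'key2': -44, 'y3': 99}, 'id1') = -4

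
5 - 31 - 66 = -92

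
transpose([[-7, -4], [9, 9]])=[[-7, 9], [-4, 9]]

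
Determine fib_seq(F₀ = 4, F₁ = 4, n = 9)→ [4, 4, 8, 12, 20, 32, 52, 84, 136]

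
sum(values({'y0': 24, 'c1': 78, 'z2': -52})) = 24 + 78 + (-52)
= 50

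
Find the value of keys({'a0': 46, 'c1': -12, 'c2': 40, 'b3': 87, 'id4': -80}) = ['a0', 'c1', 'c2', 'b3', 'id4']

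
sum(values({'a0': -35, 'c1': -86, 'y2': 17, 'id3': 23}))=-81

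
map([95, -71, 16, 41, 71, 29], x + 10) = 95+10=105, -71+10=-61, 16+10=26, 41+10=51, 71+10=81, 29+10=39
= [105, -61, 26, 51, 81, 39]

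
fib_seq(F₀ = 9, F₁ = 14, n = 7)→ [9, 14, 23, 37, 60, 97, 157]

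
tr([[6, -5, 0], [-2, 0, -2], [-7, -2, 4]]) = 10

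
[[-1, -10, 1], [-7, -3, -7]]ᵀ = [[-1, -7], [-10, -3], [1, -7]]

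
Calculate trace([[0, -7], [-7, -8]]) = -8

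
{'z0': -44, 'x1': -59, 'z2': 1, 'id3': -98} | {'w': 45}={'z0': -44, 'x1': -59, 'z2': 1, 'id3': -98, 'w': 45}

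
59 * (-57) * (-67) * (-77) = -17349717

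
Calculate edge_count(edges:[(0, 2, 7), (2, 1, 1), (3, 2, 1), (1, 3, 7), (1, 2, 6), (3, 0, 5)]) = 6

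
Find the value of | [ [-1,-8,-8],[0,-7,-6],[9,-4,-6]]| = -90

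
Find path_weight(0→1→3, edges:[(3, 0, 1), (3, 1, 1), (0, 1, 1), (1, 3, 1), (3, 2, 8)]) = 2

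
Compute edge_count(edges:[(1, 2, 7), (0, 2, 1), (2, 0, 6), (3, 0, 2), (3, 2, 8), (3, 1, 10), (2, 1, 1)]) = 7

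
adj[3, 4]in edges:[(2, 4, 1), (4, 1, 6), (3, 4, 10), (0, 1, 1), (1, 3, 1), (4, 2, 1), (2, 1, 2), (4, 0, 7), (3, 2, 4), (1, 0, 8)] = 10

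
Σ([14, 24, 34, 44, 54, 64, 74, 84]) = 392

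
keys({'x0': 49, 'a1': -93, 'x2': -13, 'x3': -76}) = ['x0', 'a1', 'x2', 'x3']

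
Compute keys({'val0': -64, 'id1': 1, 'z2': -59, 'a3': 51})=['val0', 'id1', 'z2', 'a3']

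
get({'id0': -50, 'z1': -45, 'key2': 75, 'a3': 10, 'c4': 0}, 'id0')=-50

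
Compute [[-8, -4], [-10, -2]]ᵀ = [[-8, -10], [-4, -2]]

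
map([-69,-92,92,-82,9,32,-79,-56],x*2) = [-138, -184, 184, -164, 18, 64, -158, -112]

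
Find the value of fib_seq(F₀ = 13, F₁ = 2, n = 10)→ F_2 = F_1 + F_0 = 15
F_3 = F_2 + F_1 = 17
F_4 = F_3 + F_2 = 32
...
= [13, 2, 15, 17, 32, 49, 81, 130, 211, 341]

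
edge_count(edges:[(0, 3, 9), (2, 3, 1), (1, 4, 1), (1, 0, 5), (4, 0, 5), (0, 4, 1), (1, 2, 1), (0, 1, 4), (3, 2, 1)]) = 9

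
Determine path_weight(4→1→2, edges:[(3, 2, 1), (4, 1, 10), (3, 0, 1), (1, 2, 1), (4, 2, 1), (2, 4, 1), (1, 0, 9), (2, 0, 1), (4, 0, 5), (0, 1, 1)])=w(4→1)=10 + w(1→2)=1
= 11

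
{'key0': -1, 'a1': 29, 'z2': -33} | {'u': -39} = {'key0': -1, 'a1': 29, 'z2': -33, 'u': -39}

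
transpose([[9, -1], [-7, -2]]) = [[9, -7], [-1, -2]]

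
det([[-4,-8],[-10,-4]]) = (-4)*(-4) - (-8)*(-10)
= -64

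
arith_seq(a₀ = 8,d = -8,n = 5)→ a_0 = 8 + 0*-8 = 8
a_1 = 8 + 1*-8 = 0
a_2 = 8 + 2*-8 = -8
...
= [8, 0, -8, -16, -24]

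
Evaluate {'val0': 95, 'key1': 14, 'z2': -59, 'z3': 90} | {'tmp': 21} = {'val0': 95, 'key1': 14, 'z2': -59, 'z3': 90, 'tmp': 21}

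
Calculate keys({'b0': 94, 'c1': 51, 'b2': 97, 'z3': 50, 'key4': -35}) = ['b0', 'c1', 'b2', 'z3', 'key4']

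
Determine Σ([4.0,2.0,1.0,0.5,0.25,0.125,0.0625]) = 4.0 + 2.0 + 1.0 + 0.5 + 0.25 + 0.125 + 0.0625
= 7.9375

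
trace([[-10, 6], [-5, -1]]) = -11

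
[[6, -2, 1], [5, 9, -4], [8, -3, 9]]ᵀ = [[6, 5, 8], [-2, 9, -3], [1, -4, 9]]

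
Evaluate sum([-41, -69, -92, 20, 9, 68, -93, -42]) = (-41) + (-69) + (-92) + 20 + 9 + 68 + (-93) + (-42)
= -240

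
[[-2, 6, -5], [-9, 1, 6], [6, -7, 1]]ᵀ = [[-2, -9, 6], [6, 1, -7], [-5, 6, 1]]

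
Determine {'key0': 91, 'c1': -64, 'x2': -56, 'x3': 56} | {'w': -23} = {'key0': 91, 'c1': -64, 'x2': -56, 'x3': 56, 'w': -23}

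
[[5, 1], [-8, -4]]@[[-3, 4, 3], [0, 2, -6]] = C[0][0] = (5)*(-3) + (1)*(0) = -15
C[0][1] = (5)*(4) + (1)*(2) = 22
C[0][2] = (5)*(3) + (1)*(-6) = 9
C[1][0] = (-8)*(-3) + (-4)*(0) = 24
C[1][1] = (-8)*(4) + (-4)*(2) = -40
C[1][2] = (-8)*(3) + (-4)*(-6) = 0
= [[-15, 22, 9], [24, -40, 0]]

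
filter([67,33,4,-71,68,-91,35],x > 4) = [67, 33, 68, 35]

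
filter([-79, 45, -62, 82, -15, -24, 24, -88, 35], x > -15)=[45, 82, 24, 35]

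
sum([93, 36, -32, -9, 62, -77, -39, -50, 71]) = 93 + 36 + (-32) + (-9) + 62 + (-77) + (-39) + (-50) + 71
= 55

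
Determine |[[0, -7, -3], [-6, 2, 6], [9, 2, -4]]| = -120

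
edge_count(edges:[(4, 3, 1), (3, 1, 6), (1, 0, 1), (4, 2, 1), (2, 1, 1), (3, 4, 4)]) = 6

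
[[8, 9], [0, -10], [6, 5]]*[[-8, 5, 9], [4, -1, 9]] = C[0][0] = (8)*(-8) + (9)*(4) = -28
C[0][1] = (8)*(5) + (9)*(-1) = 31
C[0][2] = (8)*(9) + (9)*(9) = 153
C[1][0] = (0)*(-8) + (-10)*(4) = -40
C[1][1] = (0)*(5) + (-10)*(-1) = 10
C[1][2] = (0)*(9) + (-10)*(9) = -90
... (3 more cells)
= [[-28, 31, 153], [-40, 10, -90], [-28, 25, 99]]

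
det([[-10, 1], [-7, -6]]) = (-10)*(-6) - (1)*(-7)
= 67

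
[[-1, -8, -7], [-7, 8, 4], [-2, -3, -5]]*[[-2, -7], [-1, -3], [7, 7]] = [[-39, -18], [34, 53], [-28, -12]]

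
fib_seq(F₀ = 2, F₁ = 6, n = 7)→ [2, 6, 8, 14, 22, 36, 58]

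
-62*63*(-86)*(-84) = -28216944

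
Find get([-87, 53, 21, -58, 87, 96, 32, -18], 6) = 32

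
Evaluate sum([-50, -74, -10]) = -134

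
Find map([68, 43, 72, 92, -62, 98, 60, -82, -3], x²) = [4624, 1849, 5184, 8464, 3844, 9604, 3600, 6724, 9]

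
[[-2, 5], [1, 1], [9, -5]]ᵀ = [[-2, 1, 9], [5, 1, -5]]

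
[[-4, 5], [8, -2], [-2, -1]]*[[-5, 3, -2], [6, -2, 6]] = [[50, -22, 38], [-52, 28, -28], [4, -4, -2]]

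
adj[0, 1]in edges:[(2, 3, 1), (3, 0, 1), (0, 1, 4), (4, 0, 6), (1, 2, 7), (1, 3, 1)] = 4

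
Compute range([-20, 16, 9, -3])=36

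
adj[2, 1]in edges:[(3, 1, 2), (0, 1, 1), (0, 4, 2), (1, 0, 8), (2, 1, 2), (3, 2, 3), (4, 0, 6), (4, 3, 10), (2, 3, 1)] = 2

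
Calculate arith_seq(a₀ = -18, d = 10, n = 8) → a_0 = -18 + 0*10 = -18
a_1 = -18 + 1*10 = -8
a_2 = -18 + 2*10 = 2
...
= [-18, -8, 2, 12, 22, 32, 42, 52]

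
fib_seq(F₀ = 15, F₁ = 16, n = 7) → [15, 16, 31, 47, 78, 125, 203]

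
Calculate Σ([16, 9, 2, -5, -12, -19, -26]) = 16 + 9 + 2 + (-5) + (-12) + (-19) + (-26)
= -35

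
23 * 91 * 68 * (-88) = -12524512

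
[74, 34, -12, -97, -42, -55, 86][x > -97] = keep x where x > -97: 74✓, 34✓, -12✓, -97✗, -42✓, -55✓, 86✓
= [74, 34, -12, -42, -55, 86]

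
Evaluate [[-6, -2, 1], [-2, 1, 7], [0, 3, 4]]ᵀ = [[-6, -2, 0], [-2, 1, 3], [1, 7, 4]]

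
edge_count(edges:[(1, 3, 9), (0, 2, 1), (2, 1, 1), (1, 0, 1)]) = 4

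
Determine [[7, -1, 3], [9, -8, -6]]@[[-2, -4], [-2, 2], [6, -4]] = C[0][0] = (7)*(-2) + (-1)*(-2) + (3)*(6) = 6
C[0][1] = (7)*(-4) + (-1)*(2) + (3)*(-4) = -42
C[1][0] = (9)*(-2) + (-8)*(-2) + (-6)*(6) = -38
C[1][1] = (9)*(-4) + (-8)*(2) + (-6)*(-4) = -28
= [[6, -42], [-38, -28]]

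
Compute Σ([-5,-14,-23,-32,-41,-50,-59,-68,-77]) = (-5) + (-14) + (-23) + (-32) + (-41) + (-50) + (-59) + (-68) + (-77)
= -369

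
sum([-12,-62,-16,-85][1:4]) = -163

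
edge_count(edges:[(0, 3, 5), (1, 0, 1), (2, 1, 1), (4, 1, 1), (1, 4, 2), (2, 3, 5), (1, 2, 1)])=7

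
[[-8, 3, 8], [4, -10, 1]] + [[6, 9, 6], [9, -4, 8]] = [[-2, 12, 14], [13, -14, 9]]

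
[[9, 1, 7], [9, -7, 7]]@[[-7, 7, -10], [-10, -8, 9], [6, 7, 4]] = [[-31, 104, -53], [49, 168, -125]]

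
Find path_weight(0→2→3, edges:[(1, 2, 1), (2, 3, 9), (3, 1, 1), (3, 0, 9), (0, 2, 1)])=10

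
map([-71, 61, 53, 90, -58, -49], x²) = [5041, 3721, 2809, 8100, 3364, 2401]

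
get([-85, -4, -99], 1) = -4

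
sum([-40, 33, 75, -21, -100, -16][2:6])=slice → [75, -21, -100, -16]
75 + (-21) + (-100) + (-16)
= -62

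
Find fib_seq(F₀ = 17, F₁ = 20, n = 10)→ [17, 20, 37, 57, 94, 151, 245, 396, 641, 1037]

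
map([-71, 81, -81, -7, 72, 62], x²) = [5041, 6561, 6561, 49, 5184, 3844]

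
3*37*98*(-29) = -315462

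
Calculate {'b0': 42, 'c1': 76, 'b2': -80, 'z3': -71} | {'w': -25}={'b0': 42, 'c1': 76, 'b2': -80, 'z3': -71, 'w': -25}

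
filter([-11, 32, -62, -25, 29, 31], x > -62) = keep x where x > -62: -11✓, 32✓, -62✗, -25✓, 29✓, 31✓
= [-11, 32, -25, 29, 31]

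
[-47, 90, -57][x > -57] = [-47, 90]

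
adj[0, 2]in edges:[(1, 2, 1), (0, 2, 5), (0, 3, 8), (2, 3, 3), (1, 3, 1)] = 5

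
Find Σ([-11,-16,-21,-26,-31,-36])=(-11) + (-16) + (-21) + (-26) + (-31) + (-36)
= -141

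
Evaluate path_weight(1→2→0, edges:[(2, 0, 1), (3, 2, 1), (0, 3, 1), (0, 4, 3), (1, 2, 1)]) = 2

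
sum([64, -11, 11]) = 64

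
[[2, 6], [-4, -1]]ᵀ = [[2, -4], [6, -1]]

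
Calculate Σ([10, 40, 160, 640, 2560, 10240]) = 10 + 40 + 160 + 640 + 2560 + 10240
= 13650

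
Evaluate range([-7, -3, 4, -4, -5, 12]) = 19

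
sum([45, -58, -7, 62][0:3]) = -20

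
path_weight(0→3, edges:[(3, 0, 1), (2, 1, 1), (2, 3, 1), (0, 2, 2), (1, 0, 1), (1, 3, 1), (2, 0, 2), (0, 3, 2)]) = 2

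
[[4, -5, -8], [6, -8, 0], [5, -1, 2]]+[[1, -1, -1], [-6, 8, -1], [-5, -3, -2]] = [[5, -6, -9], [0, 0, -1], [0, -4, 0]]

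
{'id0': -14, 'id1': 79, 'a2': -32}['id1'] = 79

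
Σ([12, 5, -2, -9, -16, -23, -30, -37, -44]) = 12 + 5 + (-2) + (-9) + (-16) + (-23) + (-30) + (-37) + (-44)
= -144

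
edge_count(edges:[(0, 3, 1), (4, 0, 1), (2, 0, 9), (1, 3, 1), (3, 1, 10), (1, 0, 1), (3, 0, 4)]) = 7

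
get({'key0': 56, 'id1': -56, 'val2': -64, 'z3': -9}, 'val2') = -64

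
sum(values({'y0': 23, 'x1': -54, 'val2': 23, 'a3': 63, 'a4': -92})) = -37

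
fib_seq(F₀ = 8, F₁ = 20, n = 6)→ F_2 = F_1 + F_0 = 28
F_3 = F_2 + F_1 = 48
F_4 = F_3 + F_2 = 76
...
= [8, 20, 28, 48, 76, 124]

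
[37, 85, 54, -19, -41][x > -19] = [37, 85, 54]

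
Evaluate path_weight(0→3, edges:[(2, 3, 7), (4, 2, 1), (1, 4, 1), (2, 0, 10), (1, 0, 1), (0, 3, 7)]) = w(0→3)=7
= 7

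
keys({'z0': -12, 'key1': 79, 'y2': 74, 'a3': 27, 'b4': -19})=['z0', 'key1', 'y2', 'a3', 'b4']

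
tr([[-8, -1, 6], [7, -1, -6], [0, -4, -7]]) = -16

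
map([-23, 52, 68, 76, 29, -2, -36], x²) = (-23)²=529, (52)²=2704, (68)²=4624, (76)²=5776, (29)²=841, (-2)²=4, (-36)²=1296
= [529, 2704, 4624, 5776, 841, 4, 1296]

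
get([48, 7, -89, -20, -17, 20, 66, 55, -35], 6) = 66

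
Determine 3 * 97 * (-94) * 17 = -465018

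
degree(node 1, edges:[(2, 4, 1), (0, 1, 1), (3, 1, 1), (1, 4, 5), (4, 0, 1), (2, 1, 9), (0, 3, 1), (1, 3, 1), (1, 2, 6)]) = incident: (0,1), (3,1), (1,4), (2,1), (1,3), (1,2)
= 6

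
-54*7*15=-5670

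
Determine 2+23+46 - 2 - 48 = 21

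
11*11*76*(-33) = -303468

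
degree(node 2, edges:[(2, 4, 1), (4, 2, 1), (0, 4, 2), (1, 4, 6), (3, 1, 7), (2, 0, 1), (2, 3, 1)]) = incident: (2,4), (4,2), (2,0), (2,3)
= 4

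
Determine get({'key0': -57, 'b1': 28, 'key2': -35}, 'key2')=-35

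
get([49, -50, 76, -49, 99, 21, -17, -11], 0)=49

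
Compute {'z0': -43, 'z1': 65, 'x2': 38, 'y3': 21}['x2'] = 38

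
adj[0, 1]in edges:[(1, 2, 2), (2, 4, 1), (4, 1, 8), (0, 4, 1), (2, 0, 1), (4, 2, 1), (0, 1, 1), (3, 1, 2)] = 1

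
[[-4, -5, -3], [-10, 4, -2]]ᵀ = [[-4, -10], [-5, 4], [-3, -2]]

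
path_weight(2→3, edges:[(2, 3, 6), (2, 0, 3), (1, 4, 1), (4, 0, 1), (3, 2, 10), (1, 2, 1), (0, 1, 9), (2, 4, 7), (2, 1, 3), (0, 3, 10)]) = 6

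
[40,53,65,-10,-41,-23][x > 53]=[65]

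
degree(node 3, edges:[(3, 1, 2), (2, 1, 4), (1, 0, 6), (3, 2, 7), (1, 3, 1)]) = incident: (3,1), (3,2), (1,3)
= 3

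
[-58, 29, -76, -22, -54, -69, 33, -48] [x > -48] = [29, -22, 33]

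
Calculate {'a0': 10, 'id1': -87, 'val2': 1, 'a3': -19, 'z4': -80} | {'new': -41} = {'a0': 10, 'id1': -87, 'val2': 1, 'a3': -19, 'z4': -80, 'new': -41}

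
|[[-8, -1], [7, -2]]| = 23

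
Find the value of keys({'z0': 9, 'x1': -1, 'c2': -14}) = ['z0', 'x1', 'c2']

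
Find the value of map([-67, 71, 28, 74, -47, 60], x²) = (-67)²=4489, (71)²=5041, (28)²=784, (74)²=5476, (-47)²=2209, (60)²=3600
= [4489, 5041, 784, 5476, 2209, 3600]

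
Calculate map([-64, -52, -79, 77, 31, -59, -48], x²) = (-64)²=4096, (-52)²=2704, (-79)²=6241, (77)²=5929, (31)²=961, (-59)²=3481, (-48)²=2304
= [4096, 2704, 6241, 5929, 961, 3481, 2304]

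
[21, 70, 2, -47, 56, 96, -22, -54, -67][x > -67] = keep x where x > -67: 21✓, 70✓, 2✓, -47✓, 56✓, 96✓, -22✓, -54✓, -67✗
= [21, 70, 2, -47, 56, 96, -22, -54]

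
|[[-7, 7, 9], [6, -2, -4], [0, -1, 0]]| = (1)*(-7)*det([[-2, -4], [-1, 0]]) + (-1)*(7)*det([[6, -4], [0, 0]]) + (1)*(9)*det([[6, -2], [0, -1]])
= 28 + 0 + -54
= -26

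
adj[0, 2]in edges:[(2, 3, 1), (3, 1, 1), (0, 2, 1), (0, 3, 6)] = 1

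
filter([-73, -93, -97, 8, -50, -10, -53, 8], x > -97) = keep x where x > -97: -73✓, -93✓, -97✗, 8✓, -50✓, -10✓, -53✓, 8✓
= [-73, -93, 8, -50, -10, -53, 8]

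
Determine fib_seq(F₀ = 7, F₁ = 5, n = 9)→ F_2 = F_1 + F_0 = 12
F_3 = F_2 + F_1 = 17
F_4 = F_3 + F_2 = 29
...
= [7, 5, 12, 17, 29, 46, 75, 121, 196]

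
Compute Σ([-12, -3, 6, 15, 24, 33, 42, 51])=(-12) + (-3) + 6 + 15 + 24 + 33 + 42 + 51
= 156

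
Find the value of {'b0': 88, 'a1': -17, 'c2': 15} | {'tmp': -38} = {'b0': 88, 'a1': -17, 'c2': 15, 'tmp': -38}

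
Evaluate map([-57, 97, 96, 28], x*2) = [-114, 194, 192, 56]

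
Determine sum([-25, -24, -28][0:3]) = slice → [-25, -24, -28]
(-25) + (-24) + (-28)
= -77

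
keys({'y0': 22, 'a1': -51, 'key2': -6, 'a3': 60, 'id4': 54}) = ['y0', 'a1', 'key2', 'a3', 'id4']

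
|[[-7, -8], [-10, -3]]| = (-7)*(-3) - (-8)*(-10)
= -59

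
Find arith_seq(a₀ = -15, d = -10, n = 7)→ a_0 = -15 + 0*-10 = -15
a_1 = -15 + 1*-10 = -25
a_2 = -15 + 2*-10 = -35
...
= [-15, -25, -35, -45, -55, -65, -75]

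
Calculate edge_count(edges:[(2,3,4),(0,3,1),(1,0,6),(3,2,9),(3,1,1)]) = 5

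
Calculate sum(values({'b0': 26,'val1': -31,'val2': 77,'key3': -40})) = 26 + (-31) + 77 + (-40)
= 32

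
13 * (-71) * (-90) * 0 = 0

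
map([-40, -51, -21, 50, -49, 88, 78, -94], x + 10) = [-30, -41, -11, 60, -39, 98, 88, -84]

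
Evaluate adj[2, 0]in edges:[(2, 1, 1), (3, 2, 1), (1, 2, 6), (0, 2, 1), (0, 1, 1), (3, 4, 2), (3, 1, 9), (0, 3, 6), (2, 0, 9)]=9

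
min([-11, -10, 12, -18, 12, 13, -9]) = -18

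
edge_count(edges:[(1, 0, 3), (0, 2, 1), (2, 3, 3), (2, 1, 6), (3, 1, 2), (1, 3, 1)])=6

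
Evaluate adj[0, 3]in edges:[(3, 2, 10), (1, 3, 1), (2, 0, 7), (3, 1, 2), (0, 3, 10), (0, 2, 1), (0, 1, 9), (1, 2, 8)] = 10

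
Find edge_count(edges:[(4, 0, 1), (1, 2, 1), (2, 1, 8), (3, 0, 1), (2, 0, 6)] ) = 5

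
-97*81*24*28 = -5279904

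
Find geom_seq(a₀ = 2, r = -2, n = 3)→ [2, -4, 8]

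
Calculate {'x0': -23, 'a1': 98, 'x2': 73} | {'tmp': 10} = {'x0': -23, 'a1': 98, 'x2': 73, 'tmp': 10}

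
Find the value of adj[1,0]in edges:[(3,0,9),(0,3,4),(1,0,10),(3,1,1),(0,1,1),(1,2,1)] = 10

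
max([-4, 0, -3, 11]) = 11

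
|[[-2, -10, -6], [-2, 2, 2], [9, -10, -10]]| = (1)*(-2)*det([[2, 2], [-10, -10]]) + (-1)*(-10)*det([[-2, 2], [9, -10]]) + (1)*(-6)*det([[-2, 2], [9, -10]])
= 0 + 20 + -12
= 8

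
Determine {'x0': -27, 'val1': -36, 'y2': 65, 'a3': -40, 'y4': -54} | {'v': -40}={'x0': -27, 'val1': -36, 'y2': 65, 'a3': -40, 'y4': -54, 'v': -40}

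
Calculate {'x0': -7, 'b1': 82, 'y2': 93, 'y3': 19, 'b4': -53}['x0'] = -7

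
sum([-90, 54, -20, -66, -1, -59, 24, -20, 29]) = -149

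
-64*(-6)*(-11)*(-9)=38016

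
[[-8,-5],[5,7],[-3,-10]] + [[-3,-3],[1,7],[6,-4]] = [[-11, -8], [6, 14], [3, -14]]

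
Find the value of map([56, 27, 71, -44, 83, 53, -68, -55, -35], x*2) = 56*2=112, 27*2=54, 71*2=142, -44*2=-88, 83*2=166, 53*2=106, -68*2=-136, -55*2=-110, -35*2=-70
= [112, 54, 142, -88, 166, 106, -136, -110, -70]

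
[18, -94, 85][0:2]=[18, -94]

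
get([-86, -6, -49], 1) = -6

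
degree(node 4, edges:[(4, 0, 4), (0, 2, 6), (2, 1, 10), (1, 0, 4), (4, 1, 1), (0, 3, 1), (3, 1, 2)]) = incident: (4,0), (4,1)
= 2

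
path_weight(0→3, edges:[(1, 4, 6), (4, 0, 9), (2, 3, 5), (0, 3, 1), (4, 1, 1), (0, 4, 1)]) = w(0→3)=1
= 1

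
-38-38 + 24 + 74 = 22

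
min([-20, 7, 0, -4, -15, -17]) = -20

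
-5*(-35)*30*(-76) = -399000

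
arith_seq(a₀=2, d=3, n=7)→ [2, 5, 8, 11, 14, 17, 20]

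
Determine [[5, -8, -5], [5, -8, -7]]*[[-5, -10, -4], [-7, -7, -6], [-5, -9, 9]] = [[56, 51, -17], [66, 69, -35]]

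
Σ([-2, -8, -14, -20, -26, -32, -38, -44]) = (-2) + (-8) + (-14) + (-20) + (-26) + (-32) + (-38) + (-44)
= -184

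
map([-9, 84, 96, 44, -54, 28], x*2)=-9*2=-18, 84*2=168, 96*2=192, 44*2=88, -54*2=-108, 28*2=56
= [-18, 168, 192, 88, -108, 56]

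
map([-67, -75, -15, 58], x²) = [4489, 5625, 225, 3364]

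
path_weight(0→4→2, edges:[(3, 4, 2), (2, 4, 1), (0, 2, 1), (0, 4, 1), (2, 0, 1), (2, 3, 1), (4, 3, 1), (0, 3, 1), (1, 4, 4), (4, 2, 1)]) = 2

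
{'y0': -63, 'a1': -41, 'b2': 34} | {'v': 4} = {'y0': -63, 'a1': -41, 'b2': 34, 'v': 4}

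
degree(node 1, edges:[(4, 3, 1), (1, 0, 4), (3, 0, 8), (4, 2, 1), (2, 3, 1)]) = 1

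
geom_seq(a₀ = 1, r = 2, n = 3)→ a_0 = 1*2^0 = 1
a_1 = 1*2^1 = 2
a_2 = 1*2^2 = 4
= [1, 2, 4]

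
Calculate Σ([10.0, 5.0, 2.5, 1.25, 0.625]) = 19.375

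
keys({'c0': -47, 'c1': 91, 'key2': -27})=['c0', 'c1', 'key2']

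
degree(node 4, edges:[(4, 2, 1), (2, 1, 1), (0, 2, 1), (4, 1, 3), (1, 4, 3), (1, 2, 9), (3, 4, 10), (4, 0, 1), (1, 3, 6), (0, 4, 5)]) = 6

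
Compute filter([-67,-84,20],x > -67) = keep x where x > -67: -67✗, -84✗, 20✓
= [20]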